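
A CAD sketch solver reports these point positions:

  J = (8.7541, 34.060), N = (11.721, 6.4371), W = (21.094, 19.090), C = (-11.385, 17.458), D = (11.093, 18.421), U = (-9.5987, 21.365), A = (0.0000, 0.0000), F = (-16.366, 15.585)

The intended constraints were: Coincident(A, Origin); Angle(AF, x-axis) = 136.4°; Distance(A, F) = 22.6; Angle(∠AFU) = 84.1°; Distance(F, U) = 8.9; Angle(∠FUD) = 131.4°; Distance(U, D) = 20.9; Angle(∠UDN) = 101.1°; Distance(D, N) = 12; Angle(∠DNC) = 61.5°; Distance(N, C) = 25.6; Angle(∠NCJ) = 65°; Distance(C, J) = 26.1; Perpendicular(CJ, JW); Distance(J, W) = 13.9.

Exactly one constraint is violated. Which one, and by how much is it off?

Distance(J, W) = 13.9 — off by 5.50.

A = (0.00, 0.00) ✓; AF at 136.4° ✓; |AF| = 22.60 ✓; ∠AFU = 84.10° ✓; |FU| = 8.900 ✓; ∠FUD = 131.4° ✓; |UD| = 20.90 ✓; ∠UDN = 101.1° ✓; |DN| = 12.00 ✓; ∠DNC = 61.50° ✓; |NC| = 25.60 ✓; ∠NCJ = 65.00° ✓; |CJ| = 26.10 ✓; ∠(CJ, JW) = 90.00° ✓; |JW| = 19.40 ✗.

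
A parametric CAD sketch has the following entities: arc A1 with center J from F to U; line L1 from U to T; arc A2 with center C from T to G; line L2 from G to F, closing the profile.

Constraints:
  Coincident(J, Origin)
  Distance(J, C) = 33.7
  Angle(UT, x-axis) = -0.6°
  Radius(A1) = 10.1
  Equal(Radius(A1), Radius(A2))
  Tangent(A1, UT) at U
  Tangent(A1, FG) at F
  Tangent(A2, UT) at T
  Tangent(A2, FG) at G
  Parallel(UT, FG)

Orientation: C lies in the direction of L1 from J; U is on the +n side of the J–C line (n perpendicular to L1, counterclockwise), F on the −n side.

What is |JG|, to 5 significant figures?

35.181

The slot axis is L1's direction at -0.6°, so u = (cos -0.6°, sin -0.6°) = (0.99995, -0.010472) and n = (−sin -0.6°, cos -0.6°) = (0.010472, 0.99995). J is at the origin and C lies 33.7 along u from J, so C = 33.7·u = (33.698, -0.35290). Tangency of A1 to both parallel lines with radius 10.1 puts U and F at J ± 10.1·n: U = (0.10577, 10.099), F = (-0.10577, -10.099). Equal radii place T and G the same way about C: T = C + 10.1·n = (33.804, 9.7465), G = C − 10.1·n = (33.592, -10.452). Then |JG| = |G − J| = 35.181.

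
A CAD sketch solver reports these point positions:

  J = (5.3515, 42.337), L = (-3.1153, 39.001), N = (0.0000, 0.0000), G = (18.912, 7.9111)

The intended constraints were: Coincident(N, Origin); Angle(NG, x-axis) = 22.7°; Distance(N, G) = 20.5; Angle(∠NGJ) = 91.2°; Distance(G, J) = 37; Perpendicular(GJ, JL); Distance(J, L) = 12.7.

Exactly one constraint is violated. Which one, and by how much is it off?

Distance(J, L) = 12.7 — off by 3.60.

N = (0.00, 0.00) ✓; NG at 22.70° ✓; |NG| = 20.50 ✓; ∠NGJ = 91.20° ✓; |GJ| = 37.00 ✓; ∠(GJ, JL) = 90.01° ✓; |JL| = 9.100 ✗.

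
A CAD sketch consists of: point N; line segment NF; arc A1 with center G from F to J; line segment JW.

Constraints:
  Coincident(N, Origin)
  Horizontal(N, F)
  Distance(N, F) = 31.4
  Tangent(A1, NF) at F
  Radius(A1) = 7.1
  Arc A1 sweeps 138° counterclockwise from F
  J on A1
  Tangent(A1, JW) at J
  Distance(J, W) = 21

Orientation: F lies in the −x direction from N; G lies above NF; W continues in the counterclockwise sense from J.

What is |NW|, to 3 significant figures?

49.8

N is at the origin; NF is horizontal with |NF| = 31.4 and F on the −x side, so F = (-31.4, 0.00). Tangency of A1 to NF means the radius GF is perpendicular to NF, so G = F + (0, 7.1) = (-31.4, 7.10). On A1, F sits at bearing -90° from G; a 138° counterclockwise sweep puts J at bearing 48°, so J = G + 7.1·(cos 48°, sin 48°) = (-26.6, 12.4). The tangent condition forces GJ to be normal to JW, so JW runs along (−sin 48°, cos 48°); with |JW| = 21.0, W = (-42.3, 26.4). Then |NW| = |W − N| = 49.8.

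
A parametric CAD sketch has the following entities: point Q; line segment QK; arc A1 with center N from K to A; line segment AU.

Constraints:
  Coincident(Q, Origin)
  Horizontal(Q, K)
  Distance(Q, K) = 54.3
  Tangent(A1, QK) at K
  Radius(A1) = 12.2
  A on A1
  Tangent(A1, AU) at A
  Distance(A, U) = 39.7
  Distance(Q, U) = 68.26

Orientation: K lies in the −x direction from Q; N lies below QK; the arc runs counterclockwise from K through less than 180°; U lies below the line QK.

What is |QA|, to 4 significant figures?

67.30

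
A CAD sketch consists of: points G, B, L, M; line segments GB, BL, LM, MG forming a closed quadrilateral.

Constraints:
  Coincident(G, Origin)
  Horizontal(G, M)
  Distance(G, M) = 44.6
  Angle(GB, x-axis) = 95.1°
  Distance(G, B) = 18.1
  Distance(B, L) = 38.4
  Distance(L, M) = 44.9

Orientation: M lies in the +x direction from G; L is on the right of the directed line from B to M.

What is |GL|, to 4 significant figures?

20.38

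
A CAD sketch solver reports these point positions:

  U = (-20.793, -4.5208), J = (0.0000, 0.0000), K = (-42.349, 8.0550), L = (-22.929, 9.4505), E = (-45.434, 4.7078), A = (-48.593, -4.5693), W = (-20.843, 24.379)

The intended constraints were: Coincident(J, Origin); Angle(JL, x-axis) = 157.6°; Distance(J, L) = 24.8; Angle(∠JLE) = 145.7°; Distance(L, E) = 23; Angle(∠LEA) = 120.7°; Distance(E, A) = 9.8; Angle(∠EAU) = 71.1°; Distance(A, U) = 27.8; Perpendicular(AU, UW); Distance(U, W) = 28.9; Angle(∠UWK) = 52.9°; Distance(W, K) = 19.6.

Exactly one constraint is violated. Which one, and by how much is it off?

Distance(W, K) = 19.6 — off by 7.40.

J = (0.00, 0.00) ✓; JL at 157.6° ✓; |JL| = 24.80 ✓; ∠JLE = 145.7° ✓; |LE| = 23.00 ✓; ∠LEA = 120.7° ✓; |EA| = 9.800 ✓; ∠EAU = 71.10° ✓; |AU| = 27.80 ✓; ∠(AU, UW) = 90.00° ✓; |UW| = 28.90 ✓; ∠UWK = 52.90° ✓; |WK| = 27.00 ✗.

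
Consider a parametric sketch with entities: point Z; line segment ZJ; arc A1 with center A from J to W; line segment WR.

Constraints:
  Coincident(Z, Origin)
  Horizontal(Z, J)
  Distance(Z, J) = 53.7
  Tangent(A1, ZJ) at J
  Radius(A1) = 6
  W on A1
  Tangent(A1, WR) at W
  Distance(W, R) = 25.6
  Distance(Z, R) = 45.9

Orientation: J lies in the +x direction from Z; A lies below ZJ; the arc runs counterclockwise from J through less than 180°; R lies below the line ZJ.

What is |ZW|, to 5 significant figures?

48.392

Checks: |AJ| = 6.000 ✓; |AW| = 6.000 ✓; ∠(AW, WR) = 90.00° ✓; |WR| = 25.60 ✓; |ZR| = 45.90 ✓.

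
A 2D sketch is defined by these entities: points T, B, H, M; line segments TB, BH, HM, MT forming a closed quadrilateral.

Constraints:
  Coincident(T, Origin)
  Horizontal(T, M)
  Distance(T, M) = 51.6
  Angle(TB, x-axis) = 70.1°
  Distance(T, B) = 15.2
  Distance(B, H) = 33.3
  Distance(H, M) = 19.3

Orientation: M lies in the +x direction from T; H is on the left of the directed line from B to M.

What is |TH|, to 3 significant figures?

41.0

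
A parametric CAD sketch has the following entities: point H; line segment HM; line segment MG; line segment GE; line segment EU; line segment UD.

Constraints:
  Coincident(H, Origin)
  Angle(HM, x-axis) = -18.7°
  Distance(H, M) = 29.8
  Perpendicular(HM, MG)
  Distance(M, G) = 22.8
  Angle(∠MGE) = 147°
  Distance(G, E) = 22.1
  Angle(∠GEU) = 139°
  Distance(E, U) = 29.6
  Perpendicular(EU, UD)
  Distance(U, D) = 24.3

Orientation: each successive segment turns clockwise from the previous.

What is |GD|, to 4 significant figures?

47.31

∠GEU = 139.0° gives EU at 177.3° from the x-axis; with |EU| = 29.6, U = (-25.99, -43.45). EU is perpendicular to UD, so UD runs at 87.30°; with |UD| = 24.3, D = (-24.85, -19.18). Then |GD| = |D − G| = 47.31.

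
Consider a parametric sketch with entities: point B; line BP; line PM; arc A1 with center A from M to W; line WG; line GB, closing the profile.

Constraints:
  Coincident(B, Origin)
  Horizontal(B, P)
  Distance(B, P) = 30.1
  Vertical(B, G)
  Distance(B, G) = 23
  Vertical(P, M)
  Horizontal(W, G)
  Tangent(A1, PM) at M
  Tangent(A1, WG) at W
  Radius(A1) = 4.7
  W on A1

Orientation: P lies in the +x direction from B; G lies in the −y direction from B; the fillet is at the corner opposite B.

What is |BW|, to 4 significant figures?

34.27

B is at the origin; B and P share the same y with |BP| = 30.1 and P on the +x side, so P = (30.10, 0.000). BG is vertical with |BG| = 23.0 and G on the −y side, so G = (0.000, -23.00). The virtual corner opposite B is at (30.10, -23.00). The tangent condition forces AM to be normal to PM and tangency of A1 to WG means the radius AW is perpendicular to WG, with radius 4.7, so the center A sits 4.7 in from both sides at A = (25.40, -18.30). That places the tangent points at M = (30.10, -18.30) on PM and W = (25.40, -23.00) on WG. Then |BW| = |W − B| = 34.27.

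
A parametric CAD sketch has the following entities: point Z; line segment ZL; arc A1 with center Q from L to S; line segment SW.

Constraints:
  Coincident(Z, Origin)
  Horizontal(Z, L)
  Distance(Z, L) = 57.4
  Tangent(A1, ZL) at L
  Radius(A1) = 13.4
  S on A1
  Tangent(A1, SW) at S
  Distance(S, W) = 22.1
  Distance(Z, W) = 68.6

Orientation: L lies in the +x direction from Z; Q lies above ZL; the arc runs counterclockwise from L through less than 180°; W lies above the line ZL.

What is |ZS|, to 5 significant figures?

71.644

Z is at the origin; Z and L share the same y with |ZL| = 57.4 and L on the +x side, so L = (57.400, 0.0000). A1 meets ZL tangentially, so QL is at right angles to ZL, so Q = L + (0, 13.4) = (57.400, 13.400). Since QS ⟂ SW (tangency), |QW| = √(13.4² + 22.1²) = 25.845 regardless of where S sits on A1. So W lies on both circle(Z, 68.6) and circle(Q, 25.845); the above-ZL intersection is W = (56.282, 39.221). S is the foot of the tangent from W: S = (68.547, 20.837).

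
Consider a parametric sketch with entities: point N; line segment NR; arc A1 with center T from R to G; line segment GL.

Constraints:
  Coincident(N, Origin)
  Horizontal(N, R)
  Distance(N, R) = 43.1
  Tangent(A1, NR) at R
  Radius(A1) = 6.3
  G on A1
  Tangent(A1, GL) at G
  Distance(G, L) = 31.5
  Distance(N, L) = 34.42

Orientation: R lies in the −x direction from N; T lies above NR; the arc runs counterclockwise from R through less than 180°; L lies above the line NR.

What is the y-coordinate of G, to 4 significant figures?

2.635

N is at the origin; NR is horizontal with |NR| = 43.1 and R on the −x side, so R = (-43.10, 0.000). A1 meets NR tangentially, so TR is at right angles to NR, so T = R + (0, 6.3) = (-43.10, 6.300). Since TG ⟂ GL (tangency), |TL| = √(6.3² + 31.5²) = 32.12 regardless of where G sits on A1. So L lies on both circle(N, 34.42) and circle(T, 32.12); the above-NR intersection is L = (-19.65, 28.26). G is the foot of the tangent from L: G = (-37.98, 2.635).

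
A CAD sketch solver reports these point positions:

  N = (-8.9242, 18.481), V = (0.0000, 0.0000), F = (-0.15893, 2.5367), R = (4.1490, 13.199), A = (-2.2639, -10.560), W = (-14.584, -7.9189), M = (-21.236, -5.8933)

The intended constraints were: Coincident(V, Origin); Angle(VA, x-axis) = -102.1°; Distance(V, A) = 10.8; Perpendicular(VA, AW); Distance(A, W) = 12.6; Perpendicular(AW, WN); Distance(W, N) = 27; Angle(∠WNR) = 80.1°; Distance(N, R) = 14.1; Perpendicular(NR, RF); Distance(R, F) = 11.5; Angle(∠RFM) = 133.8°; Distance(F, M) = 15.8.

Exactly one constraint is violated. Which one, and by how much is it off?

Distance(F, M) = 15.8 — off by 6.90.

V = (0.00, 0.00) ✓; VA at -102.1° ✓; |VA| = 10.80 ✓; ∠(VA, AW) = 90.00° ✓; |AW| = 12.60 ✓; ∠(AW, WN) = 90.00° ✓; |WN| = 27.00 ✓; ∠WNR = 80.10° ✓; |NR| = 14.10 ✓; ∠(NR, RF) = 90.00° ✓; |RF| = 11.50 ✓; ∠RFM = 133.8° ✓; |FM| = 22.70 ✗.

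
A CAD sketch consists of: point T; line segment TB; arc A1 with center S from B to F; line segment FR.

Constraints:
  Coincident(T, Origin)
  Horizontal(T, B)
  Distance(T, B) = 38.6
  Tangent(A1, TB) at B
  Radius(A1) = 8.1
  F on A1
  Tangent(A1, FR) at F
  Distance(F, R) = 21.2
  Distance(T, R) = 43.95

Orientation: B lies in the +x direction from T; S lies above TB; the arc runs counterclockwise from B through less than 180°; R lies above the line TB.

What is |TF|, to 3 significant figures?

46.9

Checks: |SB| = 8.100 ✓; |SF| = 8.100 ✓; ∠(SF, FR) = 90.00° ✓; |FR| = 21.20 ✓; |TR| = 43.95 ✓.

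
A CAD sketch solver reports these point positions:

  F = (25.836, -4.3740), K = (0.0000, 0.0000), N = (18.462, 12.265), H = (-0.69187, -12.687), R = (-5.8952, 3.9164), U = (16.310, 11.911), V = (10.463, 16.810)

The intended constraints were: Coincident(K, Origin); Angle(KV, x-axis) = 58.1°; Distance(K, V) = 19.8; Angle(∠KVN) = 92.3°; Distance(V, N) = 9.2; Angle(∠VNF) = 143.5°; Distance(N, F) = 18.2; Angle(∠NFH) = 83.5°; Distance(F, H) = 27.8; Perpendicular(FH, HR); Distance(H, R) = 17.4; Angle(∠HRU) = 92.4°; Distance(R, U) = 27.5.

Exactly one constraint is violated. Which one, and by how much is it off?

Distance(R, U) = 27.5 — off by 3.90.

K = (0.00, 0.00) ✓; KV at 58.10° ✓; |KV| = 19.80 ✓; ∠KVN = 92.29° ✓; |VN| = 9.200 ✓; ∠VNF = 143.5° ✓; |NF| = 18.20 ✓; ∠NFH = 83.50° ✓; |FH| = 27.80 ✓; ∠(FH, HR) = 90.00° ✓; |HR| = 17.40 ✓; ∠HRU = 92.40° ✓; |RU| = 23.60 ✗.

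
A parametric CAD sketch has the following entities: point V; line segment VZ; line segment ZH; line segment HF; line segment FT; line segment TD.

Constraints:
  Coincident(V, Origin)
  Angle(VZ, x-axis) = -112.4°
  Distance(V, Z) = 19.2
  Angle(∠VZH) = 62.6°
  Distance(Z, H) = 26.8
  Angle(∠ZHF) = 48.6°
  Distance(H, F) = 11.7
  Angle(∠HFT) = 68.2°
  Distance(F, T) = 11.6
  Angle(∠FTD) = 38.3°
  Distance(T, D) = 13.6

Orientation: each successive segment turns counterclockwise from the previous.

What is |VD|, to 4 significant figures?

21.60

V is at the origin; VZ runs at -112.4° with length 19.2, so Z = (-7.317, -17.75). ∠VZH = 62.6° gives ZH at 5.000° from the x-axis; with |ZH| = 26.8, H = (19.38, -15.42). ∠ZHF = 48.6° gives HF at 136.4° from the x-axis; with |HF| = 11.7, F = (10.91, -7.347). ∠HFT = 68.2° gives FT at -111.8° from the x-axis; with |FT| = 11.6, T = (6.601, -18.12). ∠FTD = 38.3° gives TD at 29.90° from the x-axis; with |TD| = 13.6, D = (18.39, -11.34). Then |VD| = |D − V| = 21.60.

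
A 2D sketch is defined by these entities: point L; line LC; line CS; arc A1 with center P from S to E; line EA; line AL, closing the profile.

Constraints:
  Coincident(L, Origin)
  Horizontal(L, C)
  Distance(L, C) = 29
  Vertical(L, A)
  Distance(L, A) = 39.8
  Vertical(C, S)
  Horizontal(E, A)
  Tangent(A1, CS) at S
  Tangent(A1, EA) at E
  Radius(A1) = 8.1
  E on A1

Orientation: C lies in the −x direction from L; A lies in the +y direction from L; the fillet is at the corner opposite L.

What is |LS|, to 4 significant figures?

42.96

L is at the origin; LC is horizontal with |LC| = 29.0 and C on the −x side, so C = (-29.00, 0.000). L and A share the same x with |LA| = 39.8 and A on the +y side, so A = (0.000, 39.80). The virtual corner opposite L is at (-29.00, 39.80). A1 meets CS tangentially, so PS is at right angles to CS and since A1 is tangent to EA there, PE ⟂ EA, with radius 8.1, so the center P sits 8.1 in from both sides at P = (-20.90, 31.70). That places the tangent points at S = (-29.00, 31.70) on CS and E = (-20.90, 39.80) on EA. Then |LS| = |S − L| = 42.96.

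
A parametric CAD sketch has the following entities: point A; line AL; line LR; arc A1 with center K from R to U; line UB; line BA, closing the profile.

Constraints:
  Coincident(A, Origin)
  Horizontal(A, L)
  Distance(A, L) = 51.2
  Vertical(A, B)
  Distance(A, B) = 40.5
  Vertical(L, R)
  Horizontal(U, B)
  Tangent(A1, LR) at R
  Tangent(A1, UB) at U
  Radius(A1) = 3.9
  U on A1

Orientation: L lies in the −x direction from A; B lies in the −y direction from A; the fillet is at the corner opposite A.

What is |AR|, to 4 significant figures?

62.94

The virtual corner opposite A is at (-51.20, -40.50). Tangency of A1 to LR means the radius KR is perpendicular to LR and tangency of A1 to UB means the radius KU is perpendicular to UB, with radius 3.9, so the center K sits 3.9 in from both sides at K = (-47.30, -36.60). That places the tangent points at R = (-51.20, -36.60) on LR and U = (-47.30, -40.50) on UB. Then |AR| = |R − A| = 62.94.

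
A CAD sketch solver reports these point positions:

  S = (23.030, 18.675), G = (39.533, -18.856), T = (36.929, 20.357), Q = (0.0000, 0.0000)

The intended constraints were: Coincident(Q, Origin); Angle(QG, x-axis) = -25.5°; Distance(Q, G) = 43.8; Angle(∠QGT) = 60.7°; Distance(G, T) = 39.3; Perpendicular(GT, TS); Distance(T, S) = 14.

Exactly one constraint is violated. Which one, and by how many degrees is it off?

Perpendicular(GT, TS) — off by 3.10°.

Q = (0.00, 0.00) ✓; QG at -25.50° ✓; |QG| = 43.80 ✓; ∠QGT = 60.70° ✓; |GT| = 39.30 ✓; ∠(GT, TS) = 93.10° ✗; |TS| = 14.00 ✓.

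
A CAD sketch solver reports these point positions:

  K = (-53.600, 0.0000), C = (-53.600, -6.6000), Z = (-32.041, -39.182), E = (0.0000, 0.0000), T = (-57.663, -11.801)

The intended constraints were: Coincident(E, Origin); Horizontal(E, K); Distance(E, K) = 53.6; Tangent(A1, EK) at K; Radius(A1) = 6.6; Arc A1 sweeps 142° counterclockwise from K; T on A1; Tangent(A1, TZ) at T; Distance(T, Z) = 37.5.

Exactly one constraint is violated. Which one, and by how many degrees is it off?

Tangent(A1, TZ) at T — off by 8.90°.

E = (0.00, 0.00) ✓; E.y = 0.00, K.y = 0.00 ✓; |EK| = 53.60 ✓; ∠(CK, KE) = 90.00° ✓; |CK| = 6.600 ✓; bearing(C→T) − bearing(C→K) = 142.0° ✓; |CT| = 6.600 ✓; ∠(CT, TZ) = 98.90° ✗; |TZ| = 37.50 ✓.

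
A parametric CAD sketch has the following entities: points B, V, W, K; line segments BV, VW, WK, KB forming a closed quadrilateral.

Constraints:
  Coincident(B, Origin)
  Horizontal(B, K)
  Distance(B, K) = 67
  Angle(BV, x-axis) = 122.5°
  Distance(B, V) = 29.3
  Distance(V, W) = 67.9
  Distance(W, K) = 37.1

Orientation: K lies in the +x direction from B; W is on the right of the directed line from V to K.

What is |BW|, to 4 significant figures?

40.69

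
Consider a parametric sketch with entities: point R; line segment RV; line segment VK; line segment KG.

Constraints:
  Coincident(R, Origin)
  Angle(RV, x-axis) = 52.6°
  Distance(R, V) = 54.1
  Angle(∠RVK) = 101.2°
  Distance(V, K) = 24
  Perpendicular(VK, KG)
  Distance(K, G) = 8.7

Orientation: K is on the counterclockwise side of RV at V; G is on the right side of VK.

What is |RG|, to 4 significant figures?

70.76

R is at the origin; RV runs at 52.6° with length 54.1, so V = 54.1·(cos 52.6°, sin 52.6°) = (32.86, 42.98). ∠RVK = 101.2°, so VK runs at 52.6° + (180° − 101.2°) = 131.4° from the x-axis; with |VK| = 24.0, K = V + 24.0·(cos 131.4°, sin 131.4°) = (16.99, 60.98). VK is perpendicular to KG; with |KG| = 8.7 on the right of VK, G = K + 8.7·(0.7501, 0.6613) = (23.51, 66.73). Then |RG| = |G − R| = 70.76.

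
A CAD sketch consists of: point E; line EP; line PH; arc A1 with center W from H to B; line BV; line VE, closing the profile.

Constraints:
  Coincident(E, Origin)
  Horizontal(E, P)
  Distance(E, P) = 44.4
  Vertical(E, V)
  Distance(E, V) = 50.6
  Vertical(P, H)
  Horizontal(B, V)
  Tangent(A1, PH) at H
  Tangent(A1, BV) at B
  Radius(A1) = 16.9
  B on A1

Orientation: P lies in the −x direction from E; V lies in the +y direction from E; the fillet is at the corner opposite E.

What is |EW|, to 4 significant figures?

43.50

EV is vertical with |EV| = 50.6 and V on the +y side, so V = (0.000, 50.60). The virtual corner opposite E is at (-44.40, 50.60). Tangency of A1 to PH means the radius WH is perpendicular to PH and A1 meets BV tangentially, so WB is at right angles to BV, with radius 16.9, so the center W sits 16.9 in from both sides at W = (-27.50, 33.70). Then |EW| = |W − E| = 43.50.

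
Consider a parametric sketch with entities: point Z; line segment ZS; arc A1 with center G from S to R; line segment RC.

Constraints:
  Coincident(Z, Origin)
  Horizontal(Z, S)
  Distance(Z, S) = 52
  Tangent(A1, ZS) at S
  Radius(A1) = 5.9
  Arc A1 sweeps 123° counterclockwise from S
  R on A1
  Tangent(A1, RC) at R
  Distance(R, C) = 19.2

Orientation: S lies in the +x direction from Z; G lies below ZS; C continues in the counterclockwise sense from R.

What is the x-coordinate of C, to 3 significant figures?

57.5

Z is at the origin; ZS is horizontal with |ZS| = 52.0 and S on the +x side, so S = (52.0, 0.00). Tangency of A1 to ZS means the radius GS is perpendicular to ZS, so G = S + (0, -5.9) = (52.0, -5.90). On A1, S sits at bearing 90° from G; a 123° counterclockwise sweep puts R at bearing 213°, so R = G + 5.9·(cos 213°, sin 213°) = (47.1, -9.11). A1 meets RC tangentially, so GR is at right angles to RC, so RC runs along (−sin 213°, cos 213°); with |RC| = 19.2, C = (57.5, -25.2). So C.x = 57.5.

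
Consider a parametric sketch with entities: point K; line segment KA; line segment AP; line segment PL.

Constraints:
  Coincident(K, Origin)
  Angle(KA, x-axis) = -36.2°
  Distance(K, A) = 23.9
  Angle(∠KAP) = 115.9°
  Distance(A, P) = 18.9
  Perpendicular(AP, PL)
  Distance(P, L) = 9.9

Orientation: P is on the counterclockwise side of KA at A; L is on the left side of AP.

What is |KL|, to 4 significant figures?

31.55

K is at the origin; KA runs at -36.2° with length 23.9, so A = 23.9·(cos -36.2°, sin -36.2°) = (19.29, -14.12). ∠KAP = 115.9°, so AP runs at -36.2° + (180° − 115.9°) = 27.90° from the x-axis; with |AP| = 18.9, P = A + 18.9·(cos 27.90°, sin 27.90°) = (35.99, -5.272). The perpendicularity gives PL at right angles to AP; with |PL| = 9.9 on the left of AP, L = P + 9.9·(-0.4679, 0.8838) = (31.36, 3.478). Then |KL| = |L − K| = 31.55.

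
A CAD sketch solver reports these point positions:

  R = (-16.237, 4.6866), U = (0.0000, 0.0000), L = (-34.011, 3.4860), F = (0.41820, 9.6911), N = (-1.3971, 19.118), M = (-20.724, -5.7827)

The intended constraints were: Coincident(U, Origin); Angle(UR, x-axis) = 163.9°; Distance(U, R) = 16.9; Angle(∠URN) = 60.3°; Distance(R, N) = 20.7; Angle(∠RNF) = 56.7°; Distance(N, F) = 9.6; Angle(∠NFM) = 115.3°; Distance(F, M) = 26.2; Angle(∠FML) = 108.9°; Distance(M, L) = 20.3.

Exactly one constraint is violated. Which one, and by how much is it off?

Distance(M, L) = 20.3 — off by 4.10.

U = (0.00, 0.00) ✓; UR at 163.9° ✓; |UR| = 16.90 ✓; ∠URN = 60.30° ✓; |RN| = 20.70 ✓; ∠RNF = 56.70° ✓; |NF| = 9.600 ✓; ∠NFM = 115.3° ✓; |FM| = 26.20 ✓; ∠FML = 108.9° ✓; |ML| = 16.20 ✗.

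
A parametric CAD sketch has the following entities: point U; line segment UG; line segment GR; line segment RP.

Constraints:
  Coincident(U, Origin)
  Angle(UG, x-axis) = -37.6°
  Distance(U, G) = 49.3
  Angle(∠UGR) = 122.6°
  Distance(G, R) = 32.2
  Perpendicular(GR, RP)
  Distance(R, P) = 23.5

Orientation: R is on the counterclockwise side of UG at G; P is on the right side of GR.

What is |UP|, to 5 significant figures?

87.648

∠UGR = 122.6°, so GR runs at -37.6° + (180° − 122.6°) = 19.800° from the x-axis; with |GR| = 32.2, R = G + 32.2·(cos 19.800°, sin 19.800°) = (69.356, -19.173). GR ⟂ RP; with |RP| = 23.5 on the right of GR, P = R + 23.5·(0.33874, -0.94088) = (77.317, -41.283). Then |UP| = |P − U| = 87.648.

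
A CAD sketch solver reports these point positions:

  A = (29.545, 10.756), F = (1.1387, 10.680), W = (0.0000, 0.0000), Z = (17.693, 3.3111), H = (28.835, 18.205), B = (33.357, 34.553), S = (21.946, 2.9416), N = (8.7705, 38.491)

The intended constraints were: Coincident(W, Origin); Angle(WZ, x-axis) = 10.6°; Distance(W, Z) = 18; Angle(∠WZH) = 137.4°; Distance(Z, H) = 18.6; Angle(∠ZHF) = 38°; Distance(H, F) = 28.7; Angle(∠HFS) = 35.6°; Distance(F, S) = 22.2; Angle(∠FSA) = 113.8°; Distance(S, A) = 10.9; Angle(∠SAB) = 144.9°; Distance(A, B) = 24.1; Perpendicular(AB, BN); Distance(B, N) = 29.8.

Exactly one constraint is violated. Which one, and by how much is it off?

Distance(B, N) = 29.8 — off by 4.90.

W = (0.00, 0.00) ✓; WZ at 10.60° ✓; |WZ| = 18.00 ✓; ∠WZH = 137.4° ✓; |ZH| = 18.60 ✓; ∠ZHF = 38.00° ✓; |HF| = 28.70 ✓; ∠HFS = 35.60° ✓; |FS| = 22.20 ✓; ∠FSA = 113.8° ✓; |SA| = 10.90 ✓; ∠SAB = 144.9° ✓; |AB| = 24.10 ✓; ∠(AB, BN) = 90.00° ✓; |BN| = 24.90 ✗.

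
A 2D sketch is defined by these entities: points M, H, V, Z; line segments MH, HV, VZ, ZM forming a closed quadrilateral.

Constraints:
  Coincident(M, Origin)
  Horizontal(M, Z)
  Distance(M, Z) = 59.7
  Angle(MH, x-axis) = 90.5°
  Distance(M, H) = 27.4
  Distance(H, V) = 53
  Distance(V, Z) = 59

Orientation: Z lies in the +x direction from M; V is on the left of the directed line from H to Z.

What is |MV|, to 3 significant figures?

71.8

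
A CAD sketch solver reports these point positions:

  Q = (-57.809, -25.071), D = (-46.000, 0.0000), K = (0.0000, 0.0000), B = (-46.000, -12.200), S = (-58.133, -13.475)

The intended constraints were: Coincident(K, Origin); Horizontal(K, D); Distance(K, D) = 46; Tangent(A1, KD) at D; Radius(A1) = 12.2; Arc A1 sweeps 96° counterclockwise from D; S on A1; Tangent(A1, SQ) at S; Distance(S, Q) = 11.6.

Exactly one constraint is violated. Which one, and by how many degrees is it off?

Tangent(A1, SQ) at S — off by 4.40°.

K = (0.00, 0.00) ✓; K.y = 0.00, D.y = 0.00 ✓; |KD| = 46.00 ✓; ∠(BD, DK) = 90.00° ✓; |BD| = 12.20 ✓; bearing(B→S) − bearing(B→D) = 96.00° ✓; |BS| = 12.20 ✓; ∠(BS, SQ) = 94.40° ✗; |SQ| = 11.60 ✓.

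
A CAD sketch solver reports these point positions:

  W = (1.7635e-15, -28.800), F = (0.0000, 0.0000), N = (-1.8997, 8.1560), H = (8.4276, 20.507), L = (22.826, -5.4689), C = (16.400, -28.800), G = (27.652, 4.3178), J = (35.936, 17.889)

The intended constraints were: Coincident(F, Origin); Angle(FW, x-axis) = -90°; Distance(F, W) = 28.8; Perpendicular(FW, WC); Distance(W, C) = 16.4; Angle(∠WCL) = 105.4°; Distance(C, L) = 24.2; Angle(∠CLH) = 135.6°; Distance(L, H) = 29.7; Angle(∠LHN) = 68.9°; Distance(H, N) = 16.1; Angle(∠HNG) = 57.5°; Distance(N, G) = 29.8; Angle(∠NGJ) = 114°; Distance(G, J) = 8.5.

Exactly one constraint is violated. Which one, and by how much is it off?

Distance(G, J) = 8.5 — off by 7.40.

F = (0.00, 0.00) ✓; FW at -90.00° ✓; |FW| = 28.80 ✓; ∠(FW, WC) = 90.00° ✓; |WC| = 16.40 ✓; ∠WCL = 105.4° ✓; |CL| = 24.20 ✓; ∠CLH = 135.6° ✓; |LH| = 29.70 ✓; ∠LHN = 68.90° ✓; |HN| = 16.10 ✓; ∠HNG = 57.50° ✓; |NG| = 29.80 ✓; ∠NGJ = 114.0° ✓; |GJ| = 15.90 ✗.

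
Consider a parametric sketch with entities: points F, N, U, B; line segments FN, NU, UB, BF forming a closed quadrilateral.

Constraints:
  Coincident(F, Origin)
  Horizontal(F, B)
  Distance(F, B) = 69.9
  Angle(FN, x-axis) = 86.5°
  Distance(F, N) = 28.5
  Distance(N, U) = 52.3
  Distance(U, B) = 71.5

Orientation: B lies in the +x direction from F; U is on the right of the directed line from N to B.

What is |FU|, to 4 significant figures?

23.98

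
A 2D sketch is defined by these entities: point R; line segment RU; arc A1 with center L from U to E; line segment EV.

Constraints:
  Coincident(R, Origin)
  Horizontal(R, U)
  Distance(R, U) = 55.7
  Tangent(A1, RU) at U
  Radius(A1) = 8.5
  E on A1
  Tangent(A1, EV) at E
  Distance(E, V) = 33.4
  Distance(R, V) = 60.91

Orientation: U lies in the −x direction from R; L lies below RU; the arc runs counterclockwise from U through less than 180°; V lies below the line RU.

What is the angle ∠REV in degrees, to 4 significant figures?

69.13°

Checks: |LE| = 8.500 ✓; ∠(LE, EV) = 90.00° ✓; |EV| = 33.40 ✓; |RV| = 60.91 ✓.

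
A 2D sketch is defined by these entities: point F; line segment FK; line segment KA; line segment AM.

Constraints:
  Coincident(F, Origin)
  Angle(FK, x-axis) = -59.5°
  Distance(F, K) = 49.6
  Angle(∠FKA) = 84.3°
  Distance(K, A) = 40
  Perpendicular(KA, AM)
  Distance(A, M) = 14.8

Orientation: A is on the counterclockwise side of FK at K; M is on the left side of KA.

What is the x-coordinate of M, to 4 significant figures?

48.71

∠FKA = 84.3°, so KA runs at -59.5° + (180° − 84.3°) = 36.20° from the x-axis; with |KA| = 40.0, A = K + 40.0·(cos 36.20°, sin 36.20°) = (57.45, -19.11). KA is perpendicular to AM; with |AM| = 14.8 on the left of KA, M = A + 14.8·(-0.5906, 0.8070) = (48.71, -7.170). So M.x = 48.71.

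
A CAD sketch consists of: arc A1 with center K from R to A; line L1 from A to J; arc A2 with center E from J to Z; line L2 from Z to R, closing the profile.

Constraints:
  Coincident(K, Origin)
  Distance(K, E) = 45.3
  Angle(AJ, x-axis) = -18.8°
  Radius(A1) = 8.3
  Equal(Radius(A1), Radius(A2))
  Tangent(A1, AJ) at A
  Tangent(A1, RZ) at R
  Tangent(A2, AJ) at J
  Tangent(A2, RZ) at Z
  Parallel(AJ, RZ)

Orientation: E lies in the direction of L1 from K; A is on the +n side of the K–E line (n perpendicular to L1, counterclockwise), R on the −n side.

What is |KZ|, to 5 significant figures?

46.054

The slot axis is L1's direction at -18.8°, so u = (cos -18.8°, sin -18.8°) = (0.94665, -0.32227) and n = (−sin -18.8°, cos -18.8°) = (0.32227, 0.94665). K is at the origin and E lies 45.3 along u from K, so E = 45.3·u = (42.883, -14.599). Tangency of A1 to both parallel lines with radius 8.3 puts A and R at K ± 8.3·n: A = (2.6748, 7.8572), R = (-2.6748, -7.8572). Equal radii place J and Z the same way about E: J = E + 8.3·n = (45.558, -6.7414), Z = E − 8.3·n = (40.208, -22.456). Then |KZ| = |Z − K| = 46.054.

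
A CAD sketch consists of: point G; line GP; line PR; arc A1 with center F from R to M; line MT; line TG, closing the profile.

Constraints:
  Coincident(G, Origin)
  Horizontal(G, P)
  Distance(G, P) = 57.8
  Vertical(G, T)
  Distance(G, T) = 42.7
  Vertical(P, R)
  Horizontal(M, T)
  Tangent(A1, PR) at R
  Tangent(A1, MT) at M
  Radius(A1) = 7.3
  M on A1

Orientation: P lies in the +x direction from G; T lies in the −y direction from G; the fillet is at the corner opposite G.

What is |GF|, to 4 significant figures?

61.67

G is at the origin; GP is horizontal with |GP| = 57.8 and P on the +x side, so P = (57.80, 0.000). G and T share the same x with |GT| = 42.7 and T on the −y side, so T = (0.000, -42.70). The virtual corner opposite G is at (57.80, -42.70). A1 meets PR tangentially, so FR is at right angles to PR and tangency of A1 to MT means the radius FM is perpendicular to MT, with radius 7.3, so the center F sits 7.3 in from both sides at F = (50.50, -35.40). Then |GF| = |F − G| = 61.67.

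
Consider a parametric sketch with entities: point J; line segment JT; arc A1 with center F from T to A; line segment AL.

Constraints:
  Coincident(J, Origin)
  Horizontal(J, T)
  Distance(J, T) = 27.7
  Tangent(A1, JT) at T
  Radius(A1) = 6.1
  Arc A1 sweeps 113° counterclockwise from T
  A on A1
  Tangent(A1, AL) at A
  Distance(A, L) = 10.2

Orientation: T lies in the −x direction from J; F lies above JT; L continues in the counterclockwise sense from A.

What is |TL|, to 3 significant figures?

17.9

J is at the origin; J and T share the same y with |JT| = 27.7 and T on the −x side, so T = (-27.7, 0.00). Tangency of A1 to JT means the radius FT is perpendicular to JT, so F = T + (0, 6.1) = (-27.7, 6.10). On A1, T sits at bearing -90° from F; a 113° counterclockwise sweep puts A at bearing 23°, so A = F + 6.1·(cos 23°, sin 23°) = (-22.1, 8.48). A1 meets AL tangentially, so FA is at right angles to AL, so AL runs along (−sin 23°, cos 23°); with |AL| = 10.2, L = (-26.1, 17.9). Then |TL| = |L − T| = 17.9.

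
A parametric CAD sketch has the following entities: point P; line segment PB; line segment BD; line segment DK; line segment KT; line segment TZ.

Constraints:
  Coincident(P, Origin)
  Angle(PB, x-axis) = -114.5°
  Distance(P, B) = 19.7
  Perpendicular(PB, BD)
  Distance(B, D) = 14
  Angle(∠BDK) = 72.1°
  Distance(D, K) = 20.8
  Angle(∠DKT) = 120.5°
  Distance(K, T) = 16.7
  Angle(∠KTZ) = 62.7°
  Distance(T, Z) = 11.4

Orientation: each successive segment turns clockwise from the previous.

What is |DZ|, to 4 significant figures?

23.37

P is at the origin; PB runs at -114.5° with length 19.7, so B = (-8.169, -17.93). PB is perpendicular to BD, so BD runs at 155.5°; with |BD| = 14.0, D = (-20.91, -12.12). ∠BDK = 72.1° gives DK at 47.60° from the x-axis; with |DK| = 20.8, K = (-6.883, 3.239). ∠DKT = 120.5° gives KT at -11.90° from the x-axis; with |KT| = 16.7, T = (9.458, -0.2043). ∠KTZ = 62.7° gives TZ at -129.2° from the x-axis; with |TZ| = 11.4, Z = (2.253, -9.039). Then |DZ| = |Z − D| = 23.37.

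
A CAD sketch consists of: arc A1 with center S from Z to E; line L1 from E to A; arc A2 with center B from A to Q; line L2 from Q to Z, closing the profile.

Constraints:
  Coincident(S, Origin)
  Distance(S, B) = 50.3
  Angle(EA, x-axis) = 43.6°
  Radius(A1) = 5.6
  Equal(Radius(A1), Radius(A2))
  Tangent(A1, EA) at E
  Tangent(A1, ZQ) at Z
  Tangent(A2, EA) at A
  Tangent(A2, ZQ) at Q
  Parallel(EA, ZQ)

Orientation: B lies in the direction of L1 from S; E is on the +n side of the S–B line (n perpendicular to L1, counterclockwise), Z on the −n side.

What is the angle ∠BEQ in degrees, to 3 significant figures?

6.20°

Tangency of A1 to both parallel lines with radius 5.6 puts E and Z at S ± 5.6·n: E = (-3.86, 4.06), Z = (3.86, -4.06). Equal radii place A and Q the same way about B: A = B + 5.6·n = (32.6, 38.7), Q = B − 5.6·n = (40.3, 30.6). Then cos ∠BEQ = EB·EQ / (|EB||EQ|), giving 6.20°.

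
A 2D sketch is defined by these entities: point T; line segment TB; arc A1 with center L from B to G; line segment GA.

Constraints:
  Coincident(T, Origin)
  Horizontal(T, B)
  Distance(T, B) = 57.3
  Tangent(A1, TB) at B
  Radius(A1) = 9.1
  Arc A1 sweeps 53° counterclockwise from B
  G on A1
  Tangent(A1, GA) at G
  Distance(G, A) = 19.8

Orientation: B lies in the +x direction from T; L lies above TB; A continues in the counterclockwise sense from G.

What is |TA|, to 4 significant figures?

78.91

T is at the origin; T and B share the same y with |TB| = 57.3 and B on the +x side, so B = (57.30, 0.000). Since A1 is tangent to TB there, LB ⟂ TB, so L = B + (0, 9.1) = (57.30, 9.100). On A1, B sits at bearing -90° from L; a 53° counterclockwise sweep puts G at bearing -37°, so G = L + 9.1·(cos -37°, sin -37°) = (64.57, 3.623). Since A1 is tangent to GA there, LG ⟂ GA, so GA runs along (−sin -37°, cos -37°); with |GA| = 19.8, A = (76.48, 19.44). Then |TA| = |A − T| = 78.91.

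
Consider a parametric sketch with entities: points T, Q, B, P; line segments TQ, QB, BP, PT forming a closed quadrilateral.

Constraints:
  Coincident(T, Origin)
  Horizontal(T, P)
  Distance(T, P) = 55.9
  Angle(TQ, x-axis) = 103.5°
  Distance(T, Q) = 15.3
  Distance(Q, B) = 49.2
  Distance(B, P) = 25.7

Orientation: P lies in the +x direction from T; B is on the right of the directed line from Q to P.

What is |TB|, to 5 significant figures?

38.453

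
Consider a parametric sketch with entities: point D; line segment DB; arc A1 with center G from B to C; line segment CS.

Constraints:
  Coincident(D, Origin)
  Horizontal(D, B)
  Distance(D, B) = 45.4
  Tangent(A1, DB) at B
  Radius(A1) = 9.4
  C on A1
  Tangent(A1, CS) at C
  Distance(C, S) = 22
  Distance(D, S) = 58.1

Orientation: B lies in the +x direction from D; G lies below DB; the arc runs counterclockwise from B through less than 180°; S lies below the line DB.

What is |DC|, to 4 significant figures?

39.66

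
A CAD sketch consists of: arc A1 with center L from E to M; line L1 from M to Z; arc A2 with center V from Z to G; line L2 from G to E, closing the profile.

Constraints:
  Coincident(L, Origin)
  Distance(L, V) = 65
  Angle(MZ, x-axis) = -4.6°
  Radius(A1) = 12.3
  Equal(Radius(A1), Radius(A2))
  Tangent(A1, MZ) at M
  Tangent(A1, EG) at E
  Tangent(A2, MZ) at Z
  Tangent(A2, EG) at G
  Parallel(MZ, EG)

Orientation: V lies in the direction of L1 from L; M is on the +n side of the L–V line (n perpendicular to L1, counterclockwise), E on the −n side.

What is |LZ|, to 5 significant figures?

66.154

Tangency of A1 to both parallel lines with radius 12.3 puts M and E at L ± 12.3·n: M = (0.98645, 12.260), E = (-0.98645, -12.260). Equal radii place Z and G the same way about V: Z = V + 12.3·n = (65.777, 7.0475), G = V − 12.3·n = (63.804, -17.473). Then |LZ| = |Z − L| = 66.154.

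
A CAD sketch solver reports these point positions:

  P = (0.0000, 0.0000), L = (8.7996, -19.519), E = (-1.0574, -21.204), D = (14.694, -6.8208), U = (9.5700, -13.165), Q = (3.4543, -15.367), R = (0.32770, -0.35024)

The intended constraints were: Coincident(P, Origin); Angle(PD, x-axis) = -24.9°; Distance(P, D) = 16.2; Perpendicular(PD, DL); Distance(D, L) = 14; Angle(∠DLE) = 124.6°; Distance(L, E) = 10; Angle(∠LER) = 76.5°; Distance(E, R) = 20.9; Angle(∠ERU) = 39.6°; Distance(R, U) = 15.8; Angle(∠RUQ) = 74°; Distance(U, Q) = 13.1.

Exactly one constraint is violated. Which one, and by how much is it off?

Distance(U, Q) = 13.1 — off by 6.60.

P = (0.00, 0.00) ✓; PD at -24.90° ✓; |PD| = 16.20 ✓; ∠(PD, DL) = 90.00° ✓; |DL| = 14.00 ✓; ∠DLE = 124.6° ✓; |LE| = 10.00 ✓; ∠LER = 76.50° ✓; |ER| = 20.90 ✓; ∠ERU = 39.60° ✓; |RU| = 15.80 ✓; ∠RUQ = 74.00° ✓; |UQ| = 6.500 ✗.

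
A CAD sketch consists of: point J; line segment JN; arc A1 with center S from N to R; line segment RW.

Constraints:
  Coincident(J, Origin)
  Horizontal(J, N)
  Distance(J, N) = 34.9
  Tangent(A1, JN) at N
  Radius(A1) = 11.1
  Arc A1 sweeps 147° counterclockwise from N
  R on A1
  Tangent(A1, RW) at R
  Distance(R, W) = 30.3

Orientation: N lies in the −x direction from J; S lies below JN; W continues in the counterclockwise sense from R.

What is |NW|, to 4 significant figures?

41.68

J is at the origin; JN is horizontal with |JN| = 34.9 and N on the −x side, so N = (-34.90, 0.000). The tangent condition forces SN to be normal to JN, so S = N + (0, -11.1) = (-34.90, -11.10). On A1, N sits at bearing 90° from S; a 147° counterclockwise sweep puts R at bearing 237°, so R = S + 11.1·(cos 237°, sin 237°) = (-40.95, -20.41). Tangency of A1 to RW means the radius SR is perpendicular to RW, so RW runs along (−sin 237°, cos 237°); with |RW| = 30.3, W = (-15.53, -36.91). Then |NW| = |W − N| = 41.68.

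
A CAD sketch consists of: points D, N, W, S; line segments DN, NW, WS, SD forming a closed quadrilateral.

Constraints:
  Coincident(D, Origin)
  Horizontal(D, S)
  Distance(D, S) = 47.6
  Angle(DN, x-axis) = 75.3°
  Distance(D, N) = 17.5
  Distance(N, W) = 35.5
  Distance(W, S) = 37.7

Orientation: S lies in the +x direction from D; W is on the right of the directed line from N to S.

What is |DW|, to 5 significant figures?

22.256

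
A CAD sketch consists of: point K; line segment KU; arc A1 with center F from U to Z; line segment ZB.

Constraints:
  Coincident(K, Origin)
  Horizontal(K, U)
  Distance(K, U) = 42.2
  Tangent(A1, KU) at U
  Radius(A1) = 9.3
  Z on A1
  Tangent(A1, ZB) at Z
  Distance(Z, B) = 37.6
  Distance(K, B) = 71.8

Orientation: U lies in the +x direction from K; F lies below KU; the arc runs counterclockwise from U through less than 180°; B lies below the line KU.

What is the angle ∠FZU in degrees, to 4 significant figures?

28.13°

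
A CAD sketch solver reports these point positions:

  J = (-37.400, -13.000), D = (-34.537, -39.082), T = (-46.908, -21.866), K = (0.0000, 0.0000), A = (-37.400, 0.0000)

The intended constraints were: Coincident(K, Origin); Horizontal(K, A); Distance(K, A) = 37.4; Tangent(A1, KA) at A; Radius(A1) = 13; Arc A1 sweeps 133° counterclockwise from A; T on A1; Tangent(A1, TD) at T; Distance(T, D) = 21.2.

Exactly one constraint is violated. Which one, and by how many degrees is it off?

Tangent(A1, TD) at T — off by 7.30°.

K = (0.00, 0.00) ✓; K.y = 0.00, A.y = 0.00 ✓; |KA| = 37.40 ✓; ∠(JA, AK) = 90.00° ✓; |JA| = 13.00 ✓; bearing(J→T) − bearing(J→A) = 133.0° ✓; |JT| = 13.00 ✓; ∠(JT, TD) = 97.30° ✗; |TD| = 21.20 ✓.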